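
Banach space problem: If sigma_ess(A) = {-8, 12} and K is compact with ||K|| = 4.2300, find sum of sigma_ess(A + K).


By Weyl's theorem, the essential spectrum is invariant under compact perturbations.
sigma_ess(A + K) = sigma_ess(A) = {-8, 12}
Sum = -8 + 12 = 4

4


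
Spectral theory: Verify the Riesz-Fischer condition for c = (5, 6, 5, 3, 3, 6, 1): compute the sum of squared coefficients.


sum |c_n|^2 = 5^2 + 6^2 + 5^2 + 3^2 + 3^2 + 6^2 + 1^2
= 25 + 36 + 25 + 9 + 9 + 36 + 1
= 141

141


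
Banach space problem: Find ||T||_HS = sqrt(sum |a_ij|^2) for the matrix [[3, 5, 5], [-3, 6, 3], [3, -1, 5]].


The Hilbert-Schmidt norm is sqrt(sum of squares of all entries).
Sum of squares = 3^2 + 5^2 + 5^2 + (-3)^2 + 6^2 + 3^2 + 3^2 + (-1)^2 + 5^2
= 9 + 25 + 25 + 9 + 36 + 9 + 9 + 1 + 25 = 148
||T||_HS = sqrt(148) = 12.1655

12.1655


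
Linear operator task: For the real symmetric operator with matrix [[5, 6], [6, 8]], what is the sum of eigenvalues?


For a self-adjoint (symmetric) matrix, the eigenvalues are real.
The sum of eigenvalues equals the trace of the matrix.
trace = 5 + 8 = 13

13


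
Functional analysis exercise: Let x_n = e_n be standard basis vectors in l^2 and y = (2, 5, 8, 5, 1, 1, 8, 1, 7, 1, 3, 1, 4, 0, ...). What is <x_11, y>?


x_11 = e_11 is the standard basis vector with 1 in position 11.
<x_11, y> = y_11 = 3
As n -> infinity, <x_n, y> -> 0, confirming weak convergence of (x_n) to 0.

3


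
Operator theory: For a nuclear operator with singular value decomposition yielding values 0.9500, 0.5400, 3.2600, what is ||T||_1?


The nuclear norm is the sum of all singular values.
||T||_1 = 0.9500 + 0.5400 + 3.2600
= 4.7500

4.7500


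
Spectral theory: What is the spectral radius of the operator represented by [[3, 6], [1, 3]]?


For a 2x2 matrix, eigenvalues satisfy lambda^2 - (trace)*lambda + det = 0
trace = 3 + 3 = 6
det = 3*3 - 6*1 = 3
discriminant = 6^2 - 4*(3) = 24
spectral radius = max |eigenvalue| = 5.4495

5.4495


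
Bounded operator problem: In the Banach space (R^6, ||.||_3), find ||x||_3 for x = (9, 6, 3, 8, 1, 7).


The l^3 norm = (sum |x_i|^3)^(1/3)
Sum of 3th powers = 729 + 216 + 27 + 512 + 1 + 343 = 1828
||x||_3 = (1828)^(1/3) = 12.2272

12.2272


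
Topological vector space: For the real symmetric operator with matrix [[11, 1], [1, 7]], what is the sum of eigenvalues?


For a self-adjoint (symmetric) matrix, the eigenvalues are real.
The sum of eigenvalues equals the trace of the matrix.
trace = 11 + 7 = 18

18


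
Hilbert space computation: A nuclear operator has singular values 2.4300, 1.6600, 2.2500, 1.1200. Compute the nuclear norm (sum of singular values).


The nuclear norm is the sum of all singular values.
||T||_1 = 2.4300 + 1.6600 + 2.2500 + 1.1200
= 7.4600

7.4600


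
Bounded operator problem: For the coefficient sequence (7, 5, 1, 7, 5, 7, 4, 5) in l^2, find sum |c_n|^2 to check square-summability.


sum |c_n|^2 = 7^2 + 5^2 + 1^2 + 7^2 + 5^2 + 7^2 + 4^2 + 5^2
= 49 + 25 + 1 + 49 + 25 + 49 + 16 + 25
= 239

239


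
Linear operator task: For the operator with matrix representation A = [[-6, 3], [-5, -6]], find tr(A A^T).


trace(A * A^T) = sum of squares of all entries
= (-6)^2 + 3^2 + (-5)^2 + (-6)^2
= 36 + 9 + 25 + 36
= 106

106


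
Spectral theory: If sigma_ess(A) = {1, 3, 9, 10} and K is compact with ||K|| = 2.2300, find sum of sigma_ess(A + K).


By Weyl's theorem, the essential spectrum is invariant under compact perturbations.
sigma_ess(A + K) = sigma_ess(A) = {1, 3, 9, 10}
Sum = 1 + 3 + 9 + 10 = 23

23


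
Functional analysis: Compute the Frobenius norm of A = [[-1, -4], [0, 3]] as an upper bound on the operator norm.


||A||_F^2 = sum a_ij^2
= (-1)^2 + (-4)^2 + 0^2 + 3^2
= 1 + 16 + 0 + 9 = 26
||A||_F = sqrt(26) = 5.0990

5.0990


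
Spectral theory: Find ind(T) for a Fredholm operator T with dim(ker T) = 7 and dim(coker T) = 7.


The Fredholm index is defined as ind(T) = dim(ker T) - dim(coker T)
= 7 - 7
= 0

0


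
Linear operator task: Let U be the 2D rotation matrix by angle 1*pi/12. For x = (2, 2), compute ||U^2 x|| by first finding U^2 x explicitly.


U is a rotation by theta = 1*pi/12
U^2 = rotation by 2*theta = 2*pi/12
cos(2*pi/12) = 0.8660, sin(2*pi/12) = 0.5000
U^2 x = (0.8660 * 2 - 0.5000 * 2, 0.5000 * 2 + 0.8660 * 2)
= (0.7321, 2.7321)
||U^2 x|| = sqrt(0.7321^2 + 2.7321^2) = sqrt(8.0000) = 2.8284

2.8284


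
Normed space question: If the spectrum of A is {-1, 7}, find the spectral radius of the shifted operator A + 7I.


Spectrum of A + 7I = {6, 14}
Spectral radius = max |lambda| over the shifted spectrum
= max(6, 14) = 14

14


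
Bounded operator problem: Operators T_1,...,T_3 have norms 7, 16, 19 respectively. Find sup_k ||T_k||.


By the Uniform Boundedness Principle, the supremum of norms is finite.
sup_k ||T_k|| = max(7, 16, 19) = 19

19


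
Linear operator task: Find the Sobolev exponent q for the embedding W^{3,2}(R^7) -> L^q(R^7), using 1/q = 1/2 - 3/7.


Using the Sobolev embedding formula: 1/q = 1/p - k/n
1/q = 1/2 - 3/7 = 1/14
q = 1/(1/14) = 14

14.0000


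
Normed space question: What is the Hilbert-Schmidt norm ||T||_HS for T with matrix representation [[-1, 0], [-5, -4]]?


The Hilbert-Schmidt norm is sqrt(sum of squares of all entries).
Sum of squares = (-1)^2 + 0^2 + (-5)^2 + (-4)^2
= 1 + 0 + 25 + 16 = 42
||T||_HS = sqrt(42) = 6.4807

6.4807


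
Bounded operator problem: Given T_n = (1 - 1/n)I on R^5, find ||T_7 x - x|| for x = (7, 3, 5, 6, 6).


T_7 x - x = (1 - 1/7)x - x = -x/7
||x|| = sqrt(155) = 12.4499
||T_7 x - x|| = ||x||/7 = 12.4499/7 = 1.7786

1.7786


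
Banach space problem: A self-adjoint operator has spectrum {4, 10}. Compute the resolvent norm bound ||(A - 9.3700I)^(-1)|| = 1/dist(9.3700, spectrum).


dist(9.3700, {4, 10}) = min(|9.3700 - 4|, |9.3700 - 10|)
= min(5.3700, 0.6300) = 0.6300
Resolvent bound = 1/0.6300 = 1.5873

1.5873


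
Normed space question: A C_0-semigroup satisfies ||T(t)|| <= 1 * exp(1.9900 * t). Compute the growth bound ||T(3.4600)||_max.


||T(3.4600)|| <= 1 * exp(1.9900 * 3.4600)
= 1 * exp(6.8854)
= 1 * 977.8927
= 977.8927

977.8927


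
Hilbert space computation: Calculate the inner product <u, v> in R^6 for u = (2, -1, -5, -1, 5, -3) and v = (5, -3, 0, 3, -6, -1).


Computing the standard inner product <u, v> = sum u_i * v_i
= 2*5 + -1*-3 + -5*0 + -1*3 + 5*-6 + -3*-1
= 10 + 3 + 0 + -3 + -30 + 3
= -17

-17


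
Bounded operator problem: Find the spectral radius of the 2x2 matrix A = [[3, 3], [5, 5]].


For a 2x2 matrix, eigenvalues satisfy lambda^2 - (trace)*lambda + det = 0
trace = 3 + 5 = 8
det = 3*5 - 3*5 = 0
discriminant = 8^2 - 4*(0) = 64
spectral radius = max |eigenvalue| = 8.0000

8.0000


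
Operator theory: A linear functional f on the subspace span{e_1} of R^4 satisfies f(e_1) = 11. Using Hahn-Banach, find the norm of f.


The norm of f is given by ||f|| = sup_{||x||=1} |f(x)|.
On span{e_1}, ||e_1|| = 1, so ||f|| = |f(e_1)| / ||e_1||
= |11| / 1 = 11.0000

11.0000


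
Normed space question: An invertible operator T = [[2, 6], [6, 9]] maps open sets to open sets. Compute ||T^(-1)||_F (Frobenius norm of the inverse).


det(T) = 2*9 - 6*6 = -18
T^(-1) = (1/-18) * [[9, -6], [-6, 2]] = [[-0.5000, 0.3333], [0.3333, -0.1111]]
||T^(-1)||_F^2 = (-0.5000)^2 + 0.3333^2 + 0.3333^2 + (-0.1111)^2 = 0.4846
||T^(-1)||_F = sqrt(0.4846) = 0.6961

0.6961


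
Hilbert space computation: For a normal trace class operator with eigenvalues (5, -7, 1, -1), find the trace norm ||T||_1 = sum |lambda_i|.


For a normal operator, singular values equal |eigenvalues|.
Trace norm = sum |lambda_i| = 5 + 7 + 1 + 1
= 14

14


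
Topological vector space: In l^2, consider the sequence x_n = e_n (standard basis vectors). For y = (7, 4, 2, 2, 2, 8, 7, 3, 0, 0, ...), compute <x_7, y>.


x_7 = e_7 is the standard basis vector with 1 in position 7.
<x_7, y> = y_7 = 7
As n -> infinity, <x_n, y> -> 0, confirming weak convergence of (x_n) to 0.

7


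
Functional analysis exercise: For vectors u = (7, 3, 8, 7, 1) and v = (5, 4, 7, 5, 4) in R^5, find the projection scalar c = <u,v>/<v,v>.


Computing <u,v> = 7*5 + 3*4 + 8*7 + 7*5 + 1*4 = 142
Computing <v,v> = 5^2 + 4^2 + 7^2 + 5^2 + 4^2 = 131
Projection coefficient = 142/131 = 1.0840

1.0840


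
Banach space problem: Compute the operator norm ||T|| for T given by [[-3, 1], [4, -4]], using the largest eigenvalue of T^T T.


A^T A = [[25, -19], [-19, 17]]
trace(A^T A) = 42, det(A^T A) = 64
discriminant = 42^2 - 4*64 = 1508
Largest eigenvalue of A^T A = (trace + sqrt(disc))/2 = 40.4165
||T|| = sqrt(40.4165) = 6.3574

6.3574


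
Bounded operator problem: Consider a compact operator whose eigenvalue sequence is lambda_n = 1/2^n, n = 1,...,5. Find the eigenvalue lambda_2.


The eigenvalue formula gives lambda_2 = 1/2^2
= 1/4
= 0.2500

0.2500


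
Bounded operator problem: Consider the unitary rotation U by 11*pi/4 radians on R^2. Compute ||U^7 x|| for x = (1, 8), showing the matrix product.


U is a rotation by theta = 11*pi/4
U^7 = rotation by 7*theta = 77*pi/4 = 5*pi/4 (mod 2*pi)
cos(5*pi/4) = -0.7071, sin(5*pi/4) = -0.7071
U^7 x = (-0.7071 * 1 - -0.7071 * 8, -0.7071 * 1 + -0.7071 * 8)
= (4.9497, -6.3640)
||U^7 x|| = sqrt(4.9497^2 + (-6.3640)^2) = sqrt(65.0000) = 8.0623

8.0623


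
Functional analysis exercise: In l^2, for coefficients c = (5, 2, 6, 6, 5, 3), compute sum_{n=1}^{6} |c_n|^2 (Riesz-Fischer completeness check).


sum |c_n|^2 = 5^2 + 2^2 + 6^2 + 6^2 + 5^2 + 3^2
= 25 + 4 + 36 + 36 + 25 + 9
= 135

135


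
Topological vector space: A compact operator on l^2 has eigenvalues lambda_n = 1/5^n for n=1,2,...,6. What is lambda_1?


The eigenvalue formula gives lambda_1 = 1/5^1
= 1/5
= 0.2000

0.2000


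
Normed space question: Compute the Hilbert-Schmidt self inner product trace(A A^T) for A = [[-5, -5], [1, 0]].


trace(A * A^T) = sum of squares of all entries
= (-5)^2 + (-5)^2 + 1^2 + 0^2
= 25 + 25 + 1 + 0
= 51

51


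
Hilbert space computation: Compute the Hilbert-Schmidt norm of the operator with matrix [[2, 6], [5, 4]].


The Hilbert-Schmidt norm is sqrt(sum of squares of all entries).
Sum of squares = 2^2 + 6^2 + 5^2 + 4^2
= 4 + 36 + 25 + 16 = 81
||T||_HS = sqrt(81) = 9.0000

9.0000


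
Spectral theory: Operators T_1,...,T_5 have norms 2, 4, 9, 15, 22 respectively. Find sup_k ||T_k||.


By the Uniform Boundedness Principle, the supremum of norms is finite.
sup_k ||T_k|| = max(2, 4, 9, 15, 22) = 22

22


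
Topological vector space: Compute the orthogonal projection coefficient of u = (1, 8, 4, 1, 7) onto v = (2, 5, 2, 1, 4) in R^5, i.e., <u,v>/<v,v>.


Computing <u,v> = 1*2 + 8*5 + 4*2 + 1*1 + 7*4 = 79
Computing <v,v> = 2^2 + 5^2 + 2^2 + 1^2 + 4^2 = 50
Projection coefficient = 79/50 = 1.5800

1.5800


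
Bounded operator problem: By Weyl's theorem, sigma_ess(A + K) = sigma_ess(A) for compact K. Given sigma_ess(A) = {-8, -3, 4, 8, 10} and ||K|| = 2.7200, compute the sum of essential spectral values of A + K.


By Weyl's theorem, the essential spectrum is invariant under compact perturbations.
sigma_ess(A + K) = sigma_ess(A) = {-8, -3, 4, 8, 10}
Sum = -8 + -3 + 4 + 8 + 10 = 11

11


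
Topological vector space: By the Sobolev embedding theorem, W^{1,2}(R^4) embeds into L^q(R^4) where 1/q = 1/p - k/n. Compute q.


Using the Sobolev embedding formula: 1/q = 1/p - k/n
1/q = 1/2 - 1/4 = 1/4
q = 1/(1/4) = 4

4.0000


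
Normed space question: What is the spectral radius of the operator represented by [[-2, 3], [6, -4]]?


For a 2x2 matrix, eigenvalues satisfy lambda^2 - (trace)*lambda + det = 0
trace = -2 + -4 = -6
det = -2*-4 - 3*6 = -10
discriminant = (-6)^2 - 4*(-10) = 76
spectral radius = max |eigenvalue| = 7.3589

7.3589


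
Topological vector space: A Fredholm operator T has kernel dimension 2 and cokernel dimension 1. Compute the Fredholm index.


The Fredholm index is defined as ind(T) = dim(ker T) - dim(coker T)
= 2 - 1
= 1

1


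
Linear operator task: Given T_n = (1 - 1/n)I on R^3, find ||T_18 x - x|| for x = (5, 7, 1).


T_18 x - x = (1 - 1/18)x - x = -x/18
||x|| = sqrt(75) = 8.6603
||T_18 x - x|| = ||x||/18 = 8.6603/18 = 0.4811

0.4811


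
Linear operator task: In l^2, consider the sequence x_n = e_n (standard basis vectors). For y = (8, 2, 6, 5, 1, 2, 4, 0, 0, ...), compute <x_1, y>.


x_1 = e_1 is the standard basis vector with 1 in position 1.
<x_1, y> = y_1 = 8
As n -> infinity, <x_n, y> -> 0, confirming weak convergence of (x_n) to 0.

8


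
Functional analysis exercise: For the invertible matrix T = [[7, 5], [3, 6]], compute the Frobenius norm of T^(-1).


det(T) = 7*6 - 5*3 = 27
T^(-1) = (1/27) * [[6, -5], [-3, 7]] = [[0.2222, -0.1852], [-0.1111, 0.2593]]
||T^(-1)||_F^2 = 0.2222^2 + (-0.1852)^2 + (-0.1111)^2 + 0.2593^2 = 0.1632
||T^(-1)||_F = sqrt(0.1632) = 0.4040

0.4040


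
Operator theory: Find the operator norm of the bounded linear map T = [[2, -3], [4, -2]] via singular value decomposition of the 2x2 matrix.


A^T A = [[20, -14], [-14, 13]]
trace(A^T A) = 33, det(A^T A) = 64
discriminant = 33^2 - 4*64 = 833
Largest eigenvalue of A^T A = (trace + sqrt(disc))/2 = 30.9309
||T|| = sqrt(30.9309) = 5.5616

5.5616


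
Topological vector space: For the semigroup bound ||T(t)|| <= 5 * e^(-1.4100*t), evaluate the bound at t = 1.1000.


||T(1.1000)|| <= 5 * exp(-1.4100 * 1.1000)
= 5 * exp(-1.5510)
= 5 * 0.2120
= 1.0602

1.0602


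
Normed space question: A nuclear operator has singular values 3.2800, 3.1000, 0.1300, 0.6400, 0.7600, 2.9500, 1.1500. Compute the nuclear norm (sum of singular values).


The nuclear norm is the sum of all singular values.
||T||_1 = 3.2800 + 3.1000 + 0.1300 + 0.6400 + 0.7600 + 2.9500 + 1.1500
= 12.0100

12.0100


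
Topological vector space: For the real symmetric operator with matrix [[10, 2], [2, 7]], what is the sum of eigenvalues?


For a self-adjoint (symmetric) matrix, the eigenvalues are real.
The sum of eigenvalues equals the trace of the matrix.
trace = 10 + 7 = 17

17


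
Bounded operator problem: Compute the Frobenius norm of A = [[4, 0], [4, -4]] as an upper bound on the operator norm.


||A||_F^2 = sum a_ij^2
= 4^2 + 0^2 + 4^2 + (-4)^2
= 16 + 0 + 16 + 16 = 48
||A||_F = sqrt(48) = 6.9282

6.9282


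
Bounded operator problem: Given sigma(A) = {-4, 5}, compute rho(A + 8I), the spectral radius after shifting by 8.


Spectrum of A + 8I = {4, 13}
Spectral radius = max |lambda| over the shifted spectrum
= max(4, 13) = 13

13


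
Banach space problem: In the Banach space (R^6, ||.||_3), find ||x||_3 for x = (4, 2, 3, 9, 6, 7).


The l^3 norm = (sum |x_i|^3)^(1/3)
Sum of 3th powers = 64 + 8 + 27 + 729 + 216 + 343 = 1387
||x||_3 = (1387)^(1/3) = 11.1522

11.1522


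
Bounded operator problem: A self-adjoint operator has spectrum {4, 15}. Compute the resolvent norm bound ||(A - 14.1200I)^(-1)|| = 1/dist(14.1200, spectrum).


dist(14.1200, {4, 15}) = min(|14.1200 - 4|, |14.1200 - 15|)
= min(10.1200, 0.8800) = 0.8800
Resolvent bound = 1/0.8800 = 1.1364

1.1364


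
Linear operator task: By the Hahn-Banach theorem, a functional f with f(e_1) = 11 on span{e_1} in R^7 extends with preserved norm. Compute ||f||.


The norm of f is given by ||f|| = sup_{||x||=1} |f(x)|.
On span{e_1}, ||e_1|| = 1, so ||f|| = |f(e_1)| / ||e_1||
= |11| / 1 = 11.0000

11.0000


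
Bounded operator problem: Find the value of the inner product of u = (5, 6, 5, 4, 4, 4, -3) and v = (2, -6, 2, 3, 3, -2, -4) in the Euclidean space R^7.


Computing the standard inner product <u, v> = sum u_i * v_i
= 5*2 + 6*-6 + 5*2 + 4*3 + 4*3 + 4*-2 + -3*-4
= 10 + -36 + 10 + 12 + 12 + -8 + 12
= 12

12


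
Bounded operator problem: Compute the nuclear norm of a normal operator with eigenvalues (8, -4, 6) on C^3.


For a normal operator, singular values equal |eigenvalues|.
Trace norm = sum |lambda_i| = 8 + 4 + 6
= 18

18


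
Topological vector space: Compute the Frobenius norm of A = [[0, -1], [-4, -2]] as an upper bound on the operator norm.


||A||_F^2 = sum a_ij^2
= 0^2 + (-1)^2 + (-4)^2 + (-2)^2
= 0 + 1 + 16 + 4 = 21
||A||_F = sqrt(21) = 4.5826

4.5826


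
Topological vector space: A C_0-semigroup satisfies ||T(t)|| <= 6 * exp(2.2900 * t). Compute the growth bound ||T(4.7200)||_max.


||T(4.7200)|| <= 6 * exp(2.2900 * 4.7200)
= 6 * exp(10.8088)
= 6 * 49454.0879
= 296724.5271

296724.5271


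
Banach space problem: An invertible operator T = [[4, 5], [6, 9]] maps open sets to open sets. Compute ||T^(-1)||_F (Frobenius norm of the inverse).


det(T) = 4*9 - 5*6 = 6
T^(-1) = (1/6) * [[9, -5], [-6, 4]] = [[1.5000, -0.8333], [-1.0000, 0.6667]]
||T^(-1)||_F^2 = 1.5000^2 + (-0.8333)^2 + (-1.0000)^2 + 0.6667^2 = 4.3889
||T^(-1)||_F = sqrt(4.3889) = 2.0950

2.0950


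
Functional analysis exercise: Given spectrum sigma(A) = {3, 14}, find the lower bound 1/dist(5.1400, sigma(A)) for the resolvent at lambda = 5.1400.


dist(5.1400, {3, 14}) = min(|5.1400 - 3|, |5.1400 - 14|)
= min(2.1400, 8.8600) = 2.1400
Resolvent bound = 1/2.1400 = 0.4673

0.4673


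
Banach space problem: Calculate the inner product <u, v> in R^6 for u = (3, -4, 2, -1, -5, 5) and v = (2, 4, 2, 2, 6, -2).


Computing the standard inner product <u, v> = sum u_i * v_i
= 3*2 + -4*4 + 2*2 + -1*2 + -5*6 + 5*-2
= 6 + -16 + 4 + -2 + -30 + -10
= -48

-48


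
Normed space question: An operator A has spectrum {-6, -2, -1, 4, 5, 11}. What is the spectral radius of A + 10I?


Spectrum of A + 10I = {4, 8, 9, 14, 15, 21}
Spectral radius = max |lambda| over the shifted spectrum
= max(4, 8, 9, 14, 15, 21) = 21

21


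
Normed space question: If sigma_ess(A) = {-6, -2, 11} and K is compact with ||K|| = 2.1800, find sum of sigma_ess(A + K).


By Weyl's theorem, the essential spectrum is invariant under compact perturbations.
sigma_ess(A + K) = sigma_ess(A) = {-6, -2, 11}
Sum = -6 + -2 + 11 = 3

3


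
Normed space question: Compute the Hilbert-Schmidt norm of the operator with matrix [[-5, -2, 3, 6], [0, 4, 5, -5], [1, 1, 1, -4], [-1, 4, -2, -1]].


The Hilbert-Schmidt norm is sqrt(sum of squares of all entries).
Sum of squares = (-5)^2 + (-2)^2 + 3^2 + 6^2 + 0^2 + 4^2 + 5^2 + (-5)^2 + 1^2 + 1^2 + 1^2 + (-4)^2 + (-1)^2 + 4^2 + (-2)^2 + (-1)^2
= 25 + 4 + 9 + 36 + 0 + 16 + 25 + 25 + 1 + 1 + 1 + 16 + 1 + 16 + 4 + 1 = 181
||T||_HS = sqrt(181) = 13.4536

13.4536


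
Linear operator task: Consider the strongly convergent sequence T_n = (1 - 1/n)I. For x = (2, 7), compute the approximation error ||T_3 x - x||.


T_3 x - x = (1 - 1/3)x - x = -x/3
||x|| = sqrt(53) = 7.2801
||T_3 x - x|| = ||x||/3 = 7.2801/3 = 2.4267

2.4267


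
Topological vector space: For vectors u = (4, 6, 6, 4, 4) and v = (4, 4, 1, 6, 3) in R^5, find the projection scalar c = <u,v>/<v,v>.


Computing <u,v> = 4*4 + 6*4 + 6*1 + 4*6 + 4*3 = 82
Computing <v,v> = 4^2 + 4^2 + 1^2 + 6^2 + 3^2 = 78
Projection coefficient = 82/78 = 1.0513

1.0513


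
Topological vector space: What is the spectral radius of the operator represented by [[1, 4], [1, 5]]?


For a 2x2 matrix, eigenvalues satisfy lambda^2 - (trace)*lambda + det = 0
trace = 1 + 5 = 6
det = 1*5 - 4*1 = 1
discriminant = 6^2 - 4*(1) = 32
spectral radius = max |eigenvalue| = 5.8284

5.8284


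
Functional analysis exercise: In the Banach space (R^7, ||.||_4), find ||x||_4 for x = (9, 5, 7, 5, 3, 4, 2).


The l^4 norm = (sum |x_i|^4)^(1/4)
Sum of 4th powers = 6561 + 625 + 2401 + 625 + 81 + 256 + 16 = 10565
||x||_4 = (10565)^(1/4) = 10.1384

10.1384


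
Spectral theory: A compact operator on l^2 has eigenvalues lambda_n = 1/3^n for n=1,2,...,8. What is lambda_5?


The eigenvalue formula gives lambda_5 = 1/3^5
= 1/243
= 0.0041

0.0041


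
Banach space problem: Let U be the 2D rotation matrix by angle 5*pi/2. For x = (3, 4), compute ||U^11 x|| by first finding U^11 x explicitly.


U is a rotation by theta = 5*pi/2
U^11 = rotation by 11*theta = 55*pi/2 = 3*pi/2 (mod 2*pi)
cos(3*pi/2) = 0.0000, sin(3*pi/2) = -1.0000
U^11 x = (0.0000 * 3 - -1.0000 * 4, -1.0000 * 3 + 0.0000 * 4)
= (4.0000, -3.0000)
||U^11 x|| = sqrt(4.0000^2 + (-3.0000)^2) = sqrt(25.0000) = 5.0000

5.0000


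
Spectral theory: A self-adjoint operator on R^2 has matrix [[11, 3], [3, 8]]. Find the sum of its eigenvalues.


For a self-adjoint (symmetric) matrix, the eigenvalues are real.
The sum of eigenvalues equals the trace of the matrix.
trace = 11 + 8 = 19

19


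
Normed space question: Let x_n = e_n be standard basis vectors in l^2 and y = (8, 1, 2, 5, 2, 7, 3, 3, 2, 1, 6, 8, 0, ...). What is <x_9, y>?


x_9 = e_9 is the standard basis vector with 1 in position 9.
<x_9, y> = y_9 = 2
As n -> infinity, <x_n, y> -> 0, confirming weak convergence of (x_n) to 0.

2


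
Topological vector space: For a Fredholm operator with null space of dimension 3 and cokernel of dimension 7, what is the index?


The Fredholm index is defined as ind(T) = dim(ker T) - dim(coker T)
= 3 - 7
= -4

-4


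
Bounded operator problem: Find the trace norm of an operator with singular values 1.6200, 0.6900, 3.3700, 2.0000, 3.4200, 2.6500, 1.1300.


The nuclear norm is the sum of all singular values.
||T||_1 = 1.6200 + 0.6900 + 3.3700 + 2.0000 + 3.4200 + 2.6500 + 1.1300
= 14.8800

14.8800


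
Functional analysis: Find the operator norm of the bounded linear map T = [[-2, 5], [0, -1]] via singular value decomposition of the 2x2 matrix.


A^T A = [[4, -10], [-10, 26]]
trace(A^T A) = 30, det(A^T A) = 4
discriminant = 30^2 - 4*4 = 884
Largest eigenvalue of A^T A = (trace + sqrt(disc))/2 = 29.8661
||T|| = sqrt(29.8661) = 5.4650

5.4650


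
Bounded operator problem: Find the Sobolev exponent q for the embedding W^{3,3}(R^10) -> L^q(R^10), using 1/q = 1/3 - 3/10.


Using the Sobolev embedding formula: 1/q = 1/p - k/n
1/q = 1/3 - 3/10 = 1/30
q = 1/(1/30) = 30

30.0000


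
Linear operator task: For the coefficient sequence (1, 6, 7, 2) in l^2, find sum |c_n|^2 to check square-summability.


sum |c_n|^2 = 1^2 + 6^2 + 7^2 + 2^2
= 1 + 36 + 49 + 4
= 90

90


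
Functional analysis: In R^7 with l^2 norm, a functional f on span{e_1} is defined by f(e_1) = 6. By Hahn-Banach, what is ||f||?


The norm of f is given by ||f|| = sup_{||x||=1} |f(x)|.
On span{e_1}, ||e_1|| = 1, so ||f|| = |f(e_1)| / ||e_1||
= |6| / 1 = 6.0000

6.0000


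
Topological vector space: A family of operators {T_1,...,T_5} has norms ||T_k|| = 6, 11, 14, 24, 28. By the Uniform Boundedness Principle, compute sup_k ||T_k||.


By the Uniform Boundedness Principle, the supremum of norms is finite.
sup_k ||T_k|| = max(6, 11, 14, 24, 28) = 28

28


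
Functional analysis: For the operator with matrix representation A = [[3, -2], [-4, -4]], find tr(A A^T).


trace(A * A^T) = sum of squares of all entries
= 3^2 + (-2)^2 + (-4)^2 + (-4)^2
= 9 + 4 + 16 + 16
= 45

45


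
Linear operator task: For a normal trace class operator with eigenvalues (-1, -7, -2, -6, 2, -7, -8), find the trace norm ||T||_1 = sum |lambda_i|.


For a normal operator, singular values equal |eigenvalues|.
Trace norm = sum |lambda_i| = 1 + 7 + 2 + 6 + 2 + 7 + 8
= 33

33


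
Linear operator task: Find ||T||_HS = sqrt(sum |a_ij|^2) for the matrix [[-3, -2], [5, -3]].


The Hilbert-Schmidt norm is sqrt(sum of squares of all entries).
Sum of squares = (-3)^2 + (-2)^2 + 5^2 + (-3)^2
= 9 + 4 + 25 + 9 = 47
||T||_HS = sqrt(47) = 6.8557

6.8557


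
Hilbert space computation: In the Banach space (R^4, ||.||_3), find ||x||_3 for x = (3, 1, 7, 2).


The l^3 norm = (sum |x_i|^3)^(1/3)
Sum of 3th powers = 27 + 1 + 343 + 8 = 379
||x||_3 = (379)^(1/3) = 7.2368

7.2368


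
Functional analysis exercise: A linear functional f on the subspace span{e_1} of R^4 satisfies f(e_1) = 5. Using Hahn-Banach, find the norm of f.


The norm of f is given by ||f|| = sup_{||x||=1} |f(x)|.
On span{e_1}, ||e_1|| = 1, so ||f|| = |f(e_1)| / ||e_1||
= |5| / 1 = 5.0000

5.0000


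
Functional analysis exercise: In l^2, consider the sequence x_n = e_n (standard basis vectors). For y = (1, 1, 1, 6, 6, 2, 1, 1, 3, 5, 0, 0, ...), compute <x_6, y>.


x_6 = e_6 is the standard basis vector with 1 in position 6.
<x_6, y> = y_6 = 2
As n -> infinity, <x_n, y> -> 0, confirming weak convergence of (x_n) to 0.

2


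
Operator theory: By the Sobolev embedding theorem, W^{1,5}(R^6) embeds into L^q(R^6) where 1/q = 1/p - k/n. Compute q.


Using the Sobolev embedding formula: 1/q = 1/p - k/n
1/q = 1/5 - 1/6 = 1/30
q = 1/(1/30) = 30

30.0000


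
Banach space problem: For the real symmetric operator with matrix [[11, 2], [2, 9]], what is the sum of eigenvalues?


For a self-adjoint (symmetric) matrix, the eigenvalues are real.
The sum of eigenvalues equals the trace of the matrix.
trace = 11 + 9 = 20

20


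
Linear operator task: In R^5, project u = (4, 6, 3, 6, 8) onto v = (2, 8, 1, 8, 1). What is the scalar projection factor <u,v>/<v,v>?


Computing <u,v> = 4*2 + 6*8 + 3*1 + 6*8 + 8*1 = 115
Computing <v,v> = 2^2 + 8^2 + 1^2 + 8^2 + 1^2 = 134
Projection coefficient = 115/134 = 0.8582

0.8582


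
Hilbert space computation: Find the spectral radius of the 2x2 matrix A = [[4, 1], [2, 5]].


For a 2x2 matrix, eigenvalues satisfy lambda^2 - (trace)*lambda + det = 0
trace = 4 + 5 = 9
det = 4*5 - 1*2 = 18
discriminant = 9^2 - 4*(18) = 9
spectral radius = max |eigenvalue| = 6.0000

6.0000


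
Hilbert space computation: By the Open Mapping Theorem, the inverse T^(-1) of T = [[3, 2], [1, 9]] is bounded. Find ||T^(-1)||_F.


det(T) = 3*9 - 2*1 = 25
T^(-1) = (1/25) * [[9, -2], [-1, 3]] = [[0.3600, -0.0800], [-0.0400, 0.1200]]
||T^(-1)||_F^2 = 0.3600^2 + (-0.0800)^2 + (-0.0400)^2 + 0.1200^2 = 0.1520
||T^(-1)||_F = sqrt(0.1520) = 0.3899

0.3899


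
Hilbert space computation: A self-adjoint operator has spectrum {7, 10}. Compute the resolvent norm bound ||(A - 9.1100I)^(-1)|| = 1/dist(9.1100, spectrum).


dist(9.1100, {7, 10}) = min(|9.1100 - 7|, |9.1100 - 10|)
= min(2.1100, 0.8900) = 0.8900
Resolvent bound = 1/0.8900 = 1.1236

1.1236


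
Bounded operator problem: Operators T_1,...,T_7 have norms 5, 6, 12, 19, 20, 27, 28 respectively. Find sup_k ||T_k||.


By the Uniform Boundedness Principle, the supremum of norms is finite.
sup_k ||T_k|| = max(5, 6, 12, 19, 20, 27, 28) = 28

28


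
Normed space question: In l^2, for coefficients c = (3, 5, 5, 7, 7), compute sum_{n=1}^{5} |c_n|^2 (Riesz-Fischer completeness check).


sum |c_n|^2 = 3^2 + 5^2 + 5^2 + 7^2 + 7^2
= 9 + 25 + 25 + 49 + 49
= 157

157


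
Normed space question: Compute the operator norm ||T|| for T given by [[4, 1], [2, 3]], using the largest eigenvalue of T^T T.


A^T A = [[20, 10], [10, 10]]
trace(A^T A) = 30, det(A^T A) = 100
discriminant = 30^2 - 4*100 = 500
Largest eigenvalue of A^T A = (trace + sqrt(disc))/2 = 26.1803
||T|| = sqrt(26.1803) = 5.1167

5.1167


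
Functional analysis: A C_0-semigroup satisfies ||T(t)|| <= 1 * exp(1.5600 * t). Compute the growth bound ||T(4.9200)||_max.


||T(4.9200)|| <= 1 * exp(1.5600 * 4.9200)
= 1 * exp(7.6752)
= 1 * 2154.2545
= 2154.2545

2154.2545


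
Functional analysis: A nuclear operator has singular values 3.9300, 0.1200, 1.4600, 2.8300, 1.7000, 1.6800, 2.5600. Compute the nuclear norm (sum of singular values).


The nuclear norm is the sum of all singular values.
||T||_1 = 3.9300 + 0.1200 + 1.4600 + 2.8300 + 1.7000 + 1.6800 + 2.5600
= 14.2800

14.2800


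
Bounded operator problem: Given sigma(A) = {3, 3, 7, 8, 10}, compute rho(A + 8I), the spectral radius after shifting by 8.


Spectrum of A + 8I = {11, 11, 15, 16, 18}
Spectral radius = max |lambda| over the shifted spectrum
= max(11, 11, 15, 16, 18) = 18

18


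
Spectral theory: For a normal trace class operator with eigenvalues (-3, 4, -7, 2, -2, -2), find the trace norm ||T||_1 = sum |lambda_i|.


For a normal operator, singular values equal |eigenvalues|.
Trace norm = sum |lambda_i| = 3 + 4 + 7 + 2 + 2 + 2
= 20

20


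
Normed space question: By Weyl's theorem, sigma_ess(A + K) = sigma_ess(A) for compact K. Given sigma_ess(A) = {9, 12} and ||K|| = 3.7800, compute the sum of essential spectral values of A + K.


By Weyl's theorem, the essential spectrum is invariant under compact perturbations.
sigma_ess(A + K) = sigma_ess(A) = {9, 12}
Sum = 9 + 12 = 21

21


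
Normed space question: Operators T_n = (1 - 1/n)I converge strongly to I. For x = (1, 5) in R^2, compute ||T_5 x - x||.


T_5 x - x = (1 - 1/5)x - x = -x/5
||x|| = sqrt(26) = 5.0990
||T_5 x - x|| = ||x||/5 = 5.0990/5 = 1.0198

1.0198


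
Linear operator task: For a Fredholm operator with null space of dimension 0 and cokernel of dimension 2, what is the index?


The Fredholm index is defined as ind(T) = dim(ker T) - dim(coker T)
= 0 - 2
= -2

-2


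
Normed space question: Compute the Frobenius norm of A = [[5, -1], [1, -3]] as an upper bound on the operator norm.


||A||_F^2 = sum a_ij^2
= 5^2 + (-1)^2 + 1^2 + (-3)^2
= 25 + 1 + 1 + 9 = 36
||A||_F = sqrt(36) = 6.0000

6.0000


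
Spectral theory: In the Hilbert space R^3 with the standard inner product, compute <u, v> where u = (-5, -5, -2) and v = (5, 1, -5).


Computing the standard inner product <u, v> = sum u_i * v_i
= -5*5 + -5*1 + -2*-5
= -25 + -5 + 10
= -20

-20


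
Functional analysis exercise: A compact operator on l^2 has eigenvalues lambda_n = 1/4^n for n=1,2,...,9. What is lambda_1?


The eigenvalue formula gives lambda_1 = 1/4^1
= 1/4
= 0.2500

0.2500


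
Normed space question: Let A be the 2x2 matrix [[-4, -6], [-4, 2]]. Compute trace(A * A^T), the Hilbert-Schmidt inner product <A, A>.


trace(A * A^T) = sum of squares of all entries
= (-4)^2 + (-6)^2 + (-4)^2 + 2^2
= 16 + 36 + 16 + 4
= 72

72


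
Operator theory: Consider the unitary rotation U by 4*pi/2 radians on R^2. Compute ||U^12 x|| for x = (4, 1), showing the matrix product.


U is a rotation by theta = 4*pi/2
U^12 = rotation by 12*theta = 48*pi/2 = 0*pi/2 (mod 2*pi)
cos(0*pi/2) = 1.0000, sin(0*pi/2) = 0.0000
U^12 x = (1.0000 * 4 - 0.0000 * 1, 0.0000 * 4 + 1.0000 * 1)
= (4.0000, 1.0000)
||U^12 x|| = sqrt(4.0000^2 + 1.0000^2) = sqrt(17.0000) = 4.1231

4.1231


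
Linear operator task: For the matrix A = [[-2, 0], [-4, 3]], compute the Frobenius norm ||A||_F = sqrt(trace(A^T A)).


||A||_F^2 = sum a_ij^2
= (-2)^2 + 0^2 + (-4)^2 + 3^2
= 4 + 0 + 16 + 9 = 29
||A||_F = sqrt(29) = 5.3852

5.3852


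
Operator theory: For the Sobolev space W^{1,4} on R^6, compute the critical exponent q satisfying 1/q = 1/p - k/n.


Using the Sobolev embedding formula: 1/q = 1/p - k/n
1/q = 1/4 - 1/6 = 1/12
q = 1/(1/12) = 12

12.0000


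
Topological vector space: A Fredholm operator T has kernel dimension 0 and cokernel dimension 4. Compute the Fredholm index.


The Fredholm index is defined as ind(T) = dim(ker T) - dim(coker T)
= 0 - 4
= -4

-4


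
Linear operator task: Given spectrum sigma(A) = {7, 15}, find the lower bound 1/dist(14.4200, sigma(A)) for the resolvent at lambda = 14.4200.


dist(14.4200, {7, 15}) = min(|14.4200 - 7|, |14.4200 - 15|)
= min(7.4200, 0.5800) = 0.5800
Resolvent bound = 1/0.5800 = 1.7241

1.7241


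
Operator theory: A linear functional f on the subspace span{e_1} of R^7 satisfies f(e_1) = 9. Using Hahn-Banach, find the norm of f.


The norm of f is given by ||f|| = sup_{||x||=1} |f(x)|.
On span{e_1}, ||e_1|| = 1, so ||f|| = |f(e_1)| / ||e_1||
= |9| / 1 = 9.0000

9.0000


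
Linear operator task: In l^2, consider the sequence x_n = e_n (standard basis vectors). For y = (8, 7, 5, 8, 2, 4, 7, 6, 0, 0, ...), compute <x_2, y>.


x_2 = e_2 is the standard basis vector with 1 in position 2.
<x_2, y> = y_2 = 7
As n -> infinity, <x_n, y> -> 0, confirming weak convergence of (x_n) to 0.

7


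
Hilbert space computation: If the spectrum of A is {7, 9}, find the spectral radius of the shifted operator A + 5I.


Spectrum of A + 5I = {12, 14}
Spectral radius = max |lambda| over the shifted spectrum
= max(12, 14) = 14

14


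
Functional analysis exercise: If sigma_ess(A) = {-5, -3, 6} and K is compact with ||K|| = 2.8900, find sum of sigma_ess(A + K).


By Weyl's theorem, the essential spectrum is invariant under compact perturbations.
sigma_ess(A + K) = sigma_ess(A) = {-5, -3, 6}
Sum = -5 + -3 + 6 = -2

-2


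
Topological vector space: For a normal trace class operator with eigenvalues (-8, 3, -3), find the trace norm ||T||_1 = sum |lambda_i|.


For a normal operator, singular values equal |eigenvalues|.
Trace norm = sum |lambda_i| = 8 + 3 + 3
= 14

14


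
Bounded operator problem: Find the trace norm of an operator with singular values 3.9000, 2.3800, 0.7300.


The nuclear norm is the sum of all singular values.
||T||_1 = 3.9000 + 2.3800 + 0.7300
= 7.0100

7.0100


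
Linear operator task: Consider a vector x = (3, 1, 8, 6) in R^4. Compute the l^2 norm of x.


The l^2 norm = (sum |x_i|^2)^(1/2)
Sum of 2th powers = 9 + 1 + 64 + 36 = 110
||x||_2 = (110)^(1/2) = 10.4881

10.4881


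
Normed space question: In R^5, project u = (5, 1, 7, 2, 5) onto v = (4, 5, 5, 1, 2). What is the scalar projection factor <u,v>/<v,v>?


Computing <u,v> = 5*4 + 1*5 + 7*5 + 2*1 + 5*2 = 72
Computing <v,v> = 4^2 + 5^2 + 5^2 + 1^2 + 2^2 = 71
Projection coefficient = 72/71 = 1.0141

1.0141


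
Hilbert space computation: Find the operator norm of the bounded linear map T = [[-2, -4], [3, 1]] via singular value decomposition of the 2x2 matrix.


A^T A = [[13, 11], [11, 17]]
trace(A^T A) = 30, det(A^T A) = 100
discriminant = 30^2 - 4*100 = 500
Largest eigenvalue of A^T A = (trace + sqrt(disc))/2 = 26.1803
||T|| = sqrt(26.1803) = 5.1167

5.1167


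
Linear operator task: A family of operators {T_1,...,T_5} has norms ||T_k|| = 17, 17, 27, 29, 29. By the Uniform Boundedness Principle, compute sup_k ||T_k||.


By the Uniform Boundedness Principle, the supremum of norms is finite.
sup_k ||T_k|| = max(17, 17, 27, 29, 29) = 29

29


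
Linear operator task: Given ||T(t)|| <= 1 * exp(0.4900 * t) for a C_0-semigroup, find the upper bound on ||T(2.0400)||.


||T(2.0400)|| <= 1 * exp(0.4900 * 2.0400)
= 1 * exp(0.9996)
= 1 * 2.7172
= 2.7172

2.7172


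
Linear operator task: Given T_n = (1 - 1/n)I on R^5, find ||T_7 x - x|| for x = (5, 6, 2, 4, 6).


T_7 x - x = (1 - 1/7)x - x = -x/7
||x|| = sqrt(117) = 10.8167
||T_7 x - x|| = ||x||/7 = 10.8167/7 = 1.5452

1.5452


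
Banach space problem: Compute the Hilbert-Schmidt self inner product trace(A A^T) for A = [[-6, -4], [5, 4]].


trace(A * A^T) = sum of squares of all entries
= (-6)^2 + (-4)^2 + 5^2 + 4^2
= 36 + 16 + 25 + 16
= 93

93


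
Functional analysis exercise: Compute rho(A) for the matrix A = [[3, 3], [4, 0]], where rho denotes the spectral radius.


For a 2x2 matrix, eigenvalues satisfy lambda^2 - (trace)*lambda + det = 0
trace = 3 + 0 = 3
det = 3*0 - 3*4 = -12
discriminant = 3^2 - 4*(-12) = 57
spectral radius = max |eigenvalue| = 5.2749

5.2749


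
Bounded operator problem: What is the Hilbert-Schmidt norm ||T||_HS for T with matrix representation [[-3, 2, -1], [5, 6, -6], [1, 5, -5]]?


The Hilbert-Schmidt norm is sqrt(sum of squares of all entries).
Sum of squares = (-3)^2 + 2^2 + (-1)^2 + 5^2 + 6^2 + (-6)^2 + 1^2 + 5^2 + (-5)^2
= 9 + 4 + 1 + 25 + 36 + 36 + 1 + 25 + 25 = 162
||T||_HS = sqrt(162) = 12.7279

12.7279


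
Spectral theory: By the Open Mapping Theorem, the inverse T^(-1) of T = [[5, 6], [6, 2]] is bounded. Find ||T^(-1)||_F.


det(T) = 5*2 - 6*6 = -26
T^(-1) = (1/-26) * [[2, -6], [-6, 5]] = [[-0.0769, 0.2308], [0.2308, -0.1923]]
||T^(-1)||_F^2 = (-0.0769)^2 + 0.2308^2 + 0.2308^2 + (-0.1923)^2 = 0.1494
||T^(-1)||_F = sqrt(0.1494) = 0.3865

0.3865


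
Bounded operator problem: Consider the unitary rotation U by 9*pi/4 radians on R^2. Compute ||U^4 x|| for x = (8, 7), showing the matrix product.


U is a rotation by theta = 9*pi/4
U^4 = rotation by 4*theta = 36*pi/4 = 4*pi/4 (mod 2*pi)
cos(4*pi/4) = -1.0000, sin(4*pi/4) = 0.0000
U^4 x = (-1.0000 * 8 - 0.0000 * 7, 0.0000 * 8 + -1.0000 * 7)
= (-8.0000, -7.0000)
||U^4 x|| = sqrt((-8.0000)^2 + (-7.0000)^2) = sqrt(113.0000) = 10.6301

10.6301


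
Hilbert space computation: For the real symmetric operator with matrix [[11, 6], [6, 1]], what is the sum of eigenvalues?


For a self-adjoint (symmetric) matrix, the eigenvalues are real.
The sum of eigenvalues equals the trace of the matrix.
trace = 11 + 1 = 12

12


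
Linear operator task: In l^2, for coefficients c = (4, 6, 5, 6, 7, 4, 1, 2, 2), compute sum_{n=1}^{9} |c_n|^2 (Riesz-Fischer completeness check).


sum |c_n|^2 = 4^2 + 6^2 + 5^2 + 6^2 + 7^2 + 4^2 + 1^2 + 2^2 + 2^2
= 16 + 36 + 25 + 36 + 49 + 16 + 1 + 4 + 4
= 187

187


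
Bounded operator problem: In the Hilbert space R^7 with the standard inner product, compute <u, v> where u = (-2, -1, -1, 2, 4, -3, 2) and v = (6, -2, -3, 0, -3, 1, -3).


Computing the standard inner product <u, v> = sum u_i * v_i
= -2*6 + -1*-2 + -1*-3 + 2*0 + 4*-3 + -3*1 + 2*-3
= -12 + 2 + 3 + 0 + -12 + -3 + -6
= -28

-28


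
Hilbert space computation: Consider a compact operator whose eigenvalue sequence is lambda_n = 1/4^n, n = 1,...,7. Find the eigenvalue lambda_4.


The eigenvalue formula gives lambda_4 = 1/4^4
= 1/256
= 0.0039

0.0039


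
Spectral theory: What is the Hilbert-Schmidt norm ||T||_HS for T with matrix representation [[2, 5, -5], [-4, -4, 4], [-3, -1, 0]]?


The Hilbert-Schmidt norm is sqrt(sum of squares of all entries).
Sum of squares = 2^2 + 5^2 + (-5)^2 + (-4)^2 + (-4)^2 + 4^2 + (-3)^2 + (-1)^2 + 0^2
= 4 + 25 + 25 + 16 + 16 + 16 + 9 + 1 + 0 = 112
||T||_HS = sqrt(112) = 10.5830

10.5830


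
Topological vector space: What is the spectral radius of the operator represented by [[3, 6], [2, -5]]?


For a 2x2 matrix, eigenvalues satisfy lambda^2 - (trace)*lambda + det = 0
trace = 3 + -5 = -2
det = 3*-5 - 6*2 = -27
discriminant = (-2)^2 - 4*(-27) = 112
spectral radius = max |eigenvalue| = 6.2915

6.2915


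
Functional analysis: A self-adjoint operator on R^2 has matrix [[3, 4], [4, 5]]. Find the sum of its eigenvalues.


For a self-adjoint (symmetric) matrix, the eigenvalues are real.
The sum of eigenvalues equals the trace of the matrix.
trace = 3 + 5 = 8

8


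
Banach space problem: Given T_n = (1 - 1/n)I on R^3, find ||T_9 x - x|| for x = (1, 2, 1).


T_9 x - x = (1 - 1/9)x - x = -x/9
||x|| = sqrt(6) = 2.4495
||T_9 x - x|| = ||x||/9 = 2.4495/9 = 0.2722

0.2722


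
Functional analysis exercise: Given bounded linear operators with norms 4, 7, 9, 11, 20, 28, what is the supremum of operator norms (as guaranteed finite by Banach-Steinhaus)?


By the Uniform Boundedness Principle, the supremum of norms is finite.
sup_k ||T_k|| = max(4, 7, 9, 11, 20, 28) = 28

28


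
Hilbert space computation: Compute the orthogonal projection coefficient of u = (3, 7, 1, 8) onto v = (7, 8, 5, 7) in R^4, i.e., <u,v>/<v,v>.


Computing <u,v> = 3*7 + 7*8 + 1*5 + 8*7 = 138
Computing <v,v> = 7^2 + 8^2 + 5^2 + 7^2 = 187
Projection coefficient = 138/187 = 0.7380

0.7380


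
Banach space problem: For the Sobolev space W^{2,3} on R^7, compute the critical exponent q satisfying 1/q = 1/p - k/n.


Using the Sobolev embedding formula: 1/q = 1/p - k/n
1/q = 1/3 - 2/7 = 1/21
q = 1/(1/21) = 21

21.0000


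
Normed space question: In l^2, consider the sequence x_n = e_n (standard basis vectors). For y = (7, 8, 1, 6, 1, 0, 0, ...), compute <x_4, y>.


x_4 = e_4 is the standard basis vector with 1 in position 4.
<x_4, y> = y_4 = 6
As n -> infinity, <x_n, y> -> 0, confirming weak convergence of (x_n) to 0.

6


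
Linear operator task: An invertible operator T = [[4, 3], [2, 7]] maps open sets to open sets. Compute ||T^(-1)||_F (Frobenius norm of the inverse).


det(T) = 4*7 - 3*2 = 22
T^(-1) = (1/22) * [[7, -3], [-2, 4]] = [[0.3182, -0.1364], [-0.0909, 0.1818]]
||T^(-1)||_F^2 = 0.3182^2 + (-0.1364)^2 + (-0.0909)^2 + 0.1818^2 = 0.1612
||T^(-1)||_F = sqrt(0.1612) = 0.4014

0.4014
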